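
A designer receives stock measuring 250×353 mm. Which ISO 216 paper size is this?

Aspect ratio 353/250 ≈ 1.412 — close to the ISO √2 ≈ 1.414.
In the B-series (B0 = 1000 × 1414 mm): B4 = 250 × 353 mm.

B4 (250 × 353 mm)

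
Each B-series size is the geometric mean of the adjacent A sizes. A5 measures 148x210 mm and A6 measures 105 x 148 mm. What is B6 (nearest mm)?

Short side: √(148 · 105) = √15540 ≈ 124.7 → 125 mm
Long side: √(210 · 148) = √31080 ≈ 176.3 → 176 mm

125 × 176 mm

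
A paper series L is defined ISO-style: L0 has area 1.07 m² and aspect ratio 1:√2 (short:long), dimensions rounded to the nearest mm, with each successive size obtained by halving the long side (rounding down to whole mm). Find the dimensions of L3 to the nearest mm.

Let L0's short side be w mm. w · w√2 = 1.07 m² = 1,070,000 mm², so w ≈ 869.8 mm and w√2 ≈ 1230.1 mm → L0 = 870 × 1230 mm.
L1: ⌊1230/2⌋ × 870 = 615 × 870 mm
L2: ⌊870/2⌋ × 615 = 435 × 615 mm
L3: ⌊615/2⌋ × 435 = 307 × 435 mm

307 × 435 mm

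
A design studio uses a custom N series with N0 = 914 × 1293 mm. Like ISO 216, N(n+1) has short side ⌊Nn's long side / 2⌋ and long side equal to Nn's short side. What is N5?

N1 = 646 × 914 mm (from N0 by 1 halving).
N2: ⌊914/2⌋ × 646 = 457 × 646 mm
N3: ⌊646/2⌋ × 457 = 323 × 457 mm
N4: ⌊457/2⌋ × 323 = 228 × 323 mm
N5: ⌊323/2⌋ × 228 = 161 × 228 mm

161 × 228 mm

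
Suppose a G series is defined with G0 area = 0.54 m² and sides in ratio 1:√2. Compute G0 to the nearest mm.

Let the short side be w mm. Then w · w√2 = 0.54 m² = 540,000 mm².
w² = 540,000/√2, so w ≈ 617.9 mm; long side = w√2 ≈ 873.9 mm.

618 × 874 mm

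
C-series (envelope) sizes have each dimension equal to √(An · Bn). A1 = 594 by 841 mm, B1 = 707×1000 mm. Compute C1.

Short side: √(594 · 707) = √419958 ≈ 648.0 → 648 mm
Long side: √(841 · 1000) = √841000 ≈ 917.1 → 917 mm

648 × 917 mm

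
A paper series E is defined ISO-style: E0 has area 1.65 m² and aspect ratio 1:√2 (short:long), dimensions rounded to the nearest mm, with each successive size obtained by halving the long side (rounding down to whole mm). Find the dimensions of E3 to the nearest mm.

Let E0's short side be w mm. w · w√2 = 1.65 m² = 1,650,000 mm², so w ≈ 1080.2 mm and w√2 ≈ 1527.6 mm → E0 = 1080 × 1528 mm.
E1: ⌊1528/2⌋ × 1080 = 764 × 1080 mm
E2: ⌊1080/2⌋ × 764 = 540 × 764 mm
E3: ⌊764/2⌋ × 540 = 382 × 540 mm

382 × 540 mm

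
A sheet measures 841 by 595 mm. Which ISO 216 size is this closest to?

Aspect ratio 841/595 ≈ 1.413 — close to the ISO √2 ≈ 1.414.
In the A-series (A0 area = 1 m²): A1 = 594 × 841 mm.
Off by 1 mm total — nearest standard size.

A1 (594 × 841 mm)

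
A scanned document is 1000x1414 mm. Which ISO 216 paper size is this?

Aspect ratio 1414/1000 ≈ 1.414 — close to the ISO √2 ≈ 1.414.
In the B-series (B0 = 1000 × 1414 mm): B0 = 1000 × 1414 mm.

B0 (1000 × 1414 mm)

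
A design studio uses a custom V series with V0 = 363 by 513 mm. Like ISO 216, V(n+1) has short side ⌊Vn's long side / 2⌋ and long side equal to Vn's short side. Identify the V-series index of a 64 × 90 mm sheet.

V5

V0: 363 × 513 mm
V1: 256 × 363 mm
V2: 181 × 256 mm
V3: 128 × 181 mm
V4: 90 × 128 mm
V5: 64 × 90 mm
V6: 45 × 64 mm
→ matches V5.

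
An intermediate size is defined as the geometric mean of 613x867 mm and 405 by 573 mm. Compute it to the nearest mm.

Short side: √(613 · 405) = √248265 ≈ 498.3 → 498 mm
Long side: √(867 · 573) = √496791 ≈ 704.8 → 705 mm

498 × 705 mm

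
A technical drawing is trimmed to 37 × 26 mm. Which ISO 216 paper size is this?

Aspect ratio 37/26 ≈ 1.423 — close to the ISO √2 ≈ 1.414.
In the A-series (A0 area = 1 m²): A10 = 26 × 37 mm.

A10 (26 × 37 mm)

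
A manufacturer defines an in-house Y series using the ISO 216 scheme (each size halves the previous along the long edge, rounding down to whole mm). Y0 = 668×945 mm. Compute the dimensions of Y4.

Y1: ⌊945/2⌋ × 668 = 472 × 668 mm
Y2: ⌊668/2⌋ × 472 = 334 × 472 mm
Y3: ⌊472/2⌋ × 334 = 236 × 334 mm
Y4: ⌊334/2⌋ × 236 = 167 × 236 mm

167 × 236 mm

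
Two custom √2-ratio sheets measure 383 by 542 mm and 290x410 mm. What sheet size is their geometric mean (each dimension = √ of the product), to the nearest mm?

333 × 471 mm

Short side: √(383 · 290) = √111070 ≈ 333.3 → 333 mm
Long side: √(542 · 410) = √222220 ≈ 471.4 → 471 mm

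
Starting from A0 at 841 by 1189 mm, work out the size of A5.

148 × 210 mm

A1: ⌊1189/2⌋ × 841 = 594 × 841 mm
A2: ⌊841/2⌋ × 594 = 420 × 594 mm
A3: ⌊594/2⌋ × 420 = 297 × 420 mm
A4: ⌊420/2⌋ × 297 = 210 × 297 mm
A5: ⌊297/2⌋ × 210 = 148 × 210 mm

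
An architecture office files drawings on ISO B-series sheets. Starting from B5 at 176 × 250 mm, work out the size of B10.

31 × 44 mm

B6: ⌊250/2⌋ × 176 = 125 × 176 mm
B7: ⌊176/2⌋ × 125 = 88 × 125 mm
B8: ⌊125/2⌋ × 88 = 62 × 88 mm
B9: ⌊88/2⌋ × 62 = 44 × 62 mm
B10: ⌊62/2⌋ × 44 = 31 × 44 mm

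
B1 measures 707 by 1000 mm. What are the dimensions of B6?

B2: ⌊1000/2⌋ × 707 = 500 × 707 mm
B3: ⌊707/2⌋ × 500 = 353 × 500 mm
B4: ⌊500/2⌋ × 353 = 250 × 353 mm
B5: ⌊353/2⌋ × 250 = 176 × 250 mm
B6: ⌊250/2⌋ × 176 = 125 × 176 mm

125 × 176 mm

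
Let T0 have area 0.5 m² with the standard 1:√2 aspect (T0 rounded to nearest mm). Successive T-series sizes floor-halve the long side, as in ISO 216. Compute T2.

Let T0's short side be w mm. w · w√2 = 0.5 m² = 500,000 mm², so w ≈ 594.6 mm and w√2 ≈ 840.9 mm → T0 = 595 × 841 mm.
T1: ⌊841/2⌋ × 595 = 420 × 595 mm
T2: ⌊595/2⌋ × 420 = 297 × 420 mm

297 × 420 mm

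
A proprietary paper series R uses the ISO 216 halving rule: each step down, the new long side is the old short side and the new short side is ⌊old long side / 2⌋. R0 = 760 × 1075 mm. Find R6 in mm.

95 × 134 mm

R1 = 537 × 760 mm (from R0 by 1 halving).
R2: ⌊760/2⌋ × 537 = 380 × 537 mm
R3: ⌊537/2⌋ × 380 = 268 × 380 mm
R4: ⌊380/2⌋ × 268 = 190 × 268 mm
R5: ⌊268/2⌋ × 190 = 134 × 190 mm
R6: ⌊190/2⌋ × 134 = 95 × 134 mm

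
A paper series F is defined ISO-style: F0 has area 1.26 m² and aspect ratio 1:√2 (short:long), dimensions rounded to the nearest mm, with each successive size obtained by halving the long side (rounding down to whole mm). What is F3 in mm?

Let F0's short side be w mm. w · w√2 = 1.26 m² = 1,260,000 mm², so w ≈ 943.9 mm and w√2 ≈ 1334.9 mm → F0 = 944 × 1335 mm.
F1: ⌊1335/2⌋ × 944 = 667 × 944 mm
F2: ⌊944/2⌋ × 667 = 472 × 667 mm
F3: ⌊667/2⌋ × 472 = 333 × 472 mm

333 × 472 mm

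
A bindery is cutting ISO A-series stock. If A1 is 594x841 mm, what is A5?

A2: ⌊841/2⌋ × 594 = 420 × 594 mm
A3: ⌊594/2⌋ × 420 = 297 × 420 mm
A4: ⌊420/2⌋ × 297 = 210 × 297 mm
A5: ⌊297/2⌋ × 210 = 148 × 210 mm

148 × 210 mm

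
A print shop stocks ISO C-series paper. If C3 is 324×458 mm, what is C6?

C4: ⌊458/2⌋ × 324 = 229 × 324 mm
C5: ⌊324/2⌋ × 229 = 162 × 229 mm
C6: ⌊229/2⌋ × 162 = 114 × 162 mm

114 × 162 mm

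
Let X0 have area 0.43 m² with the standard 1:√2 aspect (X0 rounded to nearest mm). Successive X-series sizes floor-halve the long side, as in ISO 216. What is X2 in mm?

275 × 390 mm

Let X0's short side be w mm. w · w√2 = 0.43 m² = 430,000 mm², so w ≈ 551.4 mm and w√2 ≈ 779.8 mm → X0 = 551 × 780 mm.
X1: ⌊780/2⌋ × 551 = 390 × 551 mm
X2: ⌊551/2⌋ × 390 = 275 × 390 mm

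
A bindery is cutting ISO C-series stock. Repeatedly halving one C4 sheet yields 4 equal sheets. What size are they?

C6

4 = 2^2, so 2 halving steps.
C4 → C5 → … → C6 after 2 steps.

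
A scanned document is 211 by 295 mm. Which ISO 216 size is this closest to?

Aspect ratio 295/211 ≈ 1.398 (ISO target is √2 ≈ 1.414).
In the A-series (A0 area = 1 m²): A4 = 210 × 297 mm.
Off by 3 mm total — nearest standard size.

A4 (210 × 297 mm)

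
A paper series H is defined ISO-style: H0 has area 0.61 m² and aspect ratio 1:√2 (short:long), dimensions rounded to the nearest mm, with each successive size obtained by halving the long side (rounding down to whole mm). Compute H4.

Let H0's short side be w mm. w · w√2 = 0.61 m² = 610,000 mm², so w ≈ 656.8 mm and w√2 ≈ 928.8 mm → H0 = 657 × 929 mm.
H1: ⌊929/2⌋ × 657 = 464 × 657 mm
H2: ⌊657/2⌋ × 464 = 328 × 464 mm
H3: ⌊464/2⌋ × 328 = 232 × 328 mm
H4: ⌊328/2⌋ × 232 = 164 × 232 mm

164 × 232 mm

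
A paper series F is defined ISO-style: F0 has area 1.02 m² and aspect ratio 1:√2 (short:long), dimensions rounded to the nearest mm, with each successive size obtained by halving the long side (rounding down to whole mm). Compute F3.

300 × 424 mm

Let F0's short side be w mm. w · w√2 = 1.02 m² = 1,020,000 mm², so w ≈ 849.3 mm and w√2 ≈ 1201.0 mm → F0 = 849 × 1201 mm.
F1: ⌊1201/2⌋ × 849 = 600 × 849 mm
F2: ⌊849/2⌋ × 600 = 424 × 600 mm
F3: ⌊600/2⌋ × 424 = 300 × 424 mm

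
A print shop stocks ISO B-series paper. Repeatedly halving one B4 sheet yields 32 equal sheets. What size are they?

B9

32 = 2^5, so 5 halving steps.
B4 → B5 → … → B9 after 5 steps.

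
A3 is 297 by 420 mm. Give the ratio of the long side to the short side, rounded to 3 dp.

1.414

420 / 297 = 1.414
Matches √2 ≈ 1.414 — the ISO 216 defining ratio.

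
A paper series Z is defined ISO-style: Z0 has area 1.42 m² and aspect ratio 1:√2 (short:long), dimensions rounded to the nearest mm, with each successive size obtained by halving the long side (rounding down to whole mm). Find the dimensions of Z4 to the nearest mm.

250 × 354 mm

Let Z0's short side be w mm. w · w√2 = 1.42 m² = 1,420,000 mm², so w ≈ 1002.0 mm and w√2 ≈ 1417.1 mm → Z0 = 1002 × 1417 mm.
Z1: ⌊1417/2⌋ × 1002 = 708 × 1002 mm
Z2: ⌊1002/2⌋ × 708 = 501 × 708 mm
Z3: ⌊708/2⌋ × 501 = 354 × 501 mm
Z4: ⌊501/2⌋ × 354 = 250 × 354 mm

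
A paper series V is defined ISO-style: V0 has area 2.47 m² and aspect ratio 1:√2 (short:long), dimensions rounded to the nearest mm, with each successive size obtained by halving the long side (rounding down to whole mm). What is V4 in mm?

Let V0's short side be w mm. w · w√2 = 2.47 m² = 2,470,000 mm², so w ≈ 1321.6 mm and w√2 ≈ 1869.0 mm → V0 = 1322 × 1869 mm.
V1: ⌊1869/2⌋ × 1322 = 934 × 1322 mm
V2: ⌊1322/2⌋ × 934 = 661 × 934 mm
V3: ⌊934/2⌋ × 661 = 467 × 661 mm
V4: ⌊661/2⌋ × 467 = 330 × 467 mm

330 × 467 mm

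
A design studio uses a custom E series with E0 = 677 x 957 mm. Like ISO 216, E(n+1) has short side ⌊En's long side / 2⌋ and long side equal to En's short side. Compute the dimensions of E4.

E1: ⌊957/2⌋ × 677 = 478 × 677 mm
E2: ⌊677/2⌋ × 478 = 338 × 478 mm
E3: ⌊478/2⌋ × 338 = 239 × 338 mm
E4: ⌊338/2⌋ × 239 = 169 × 239 mm

169 × 239 mm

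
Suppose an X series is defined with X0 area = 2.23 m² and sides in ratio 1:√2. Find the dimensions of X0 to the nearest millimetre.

Let the short side be w mm. Then w · w√2 = 2.23 m² = 2,230,000 mm².
w² = 2,230,000/√2, so w ≈ 1255.7 mm; long side = w√2 ≈ 1775.9 mm.

1256 × 1776 mm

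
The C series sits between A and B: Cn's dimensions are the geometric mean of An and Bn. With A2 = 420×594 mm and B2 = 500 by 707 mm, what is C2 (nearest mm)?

Short side: √(420 · 500) = √210000 ≈ 458.3 → 458 mm
Long side: √(594 · 707) = √419958 ≈ 648.0 → 648 mm

458 × 648 mm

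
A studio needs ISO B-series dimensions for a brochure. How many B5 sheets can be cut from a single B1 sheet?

16

B1 = 707 × 1000 mm; B5 = 176 × 250 mm.
Each halving step doubles the count; 4 steps from B1 to B5.
2^4 = 16.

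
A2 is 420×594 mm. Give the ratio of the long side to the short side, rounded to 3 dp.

1.414

594 / 420 = 1.414
Matches √2 ≈ 1.414 — the ISO 216 defining ratio.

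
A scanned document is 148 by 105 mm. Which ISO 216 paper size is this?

Aspect ratio 148/105 ≈ 1.410 — close to the ISO √2 ≈ 1.414.
In the A-series (A0 area = 1 m²): A6 = 105 × 148 mm.

A6 (105 × 148 mm)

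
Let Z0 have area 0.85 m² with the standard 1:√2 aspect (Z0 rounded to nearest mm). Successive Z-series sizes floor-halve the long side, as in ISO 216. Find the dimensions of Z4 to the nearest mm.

193 × 274 mm

Let Z0's short side be w mm. w · w√2 = 0.85 m² = 850,000 mm², so w ≈ 775.3 mm and w√2 ≈ 1096.4 mm → Z0 = 775 × 1096 mm.
Z1: ⌊1096/2⌋ × 775 = 548 × 775 mm
Z2: ⌊775/2⌋ × 548 = 387 × 548 mm
Z3: ⌊548/2⌋ × 387 = 274 × 387 mm
Z4: ⌊387/2⌋ × 274 = 193 × 274 mm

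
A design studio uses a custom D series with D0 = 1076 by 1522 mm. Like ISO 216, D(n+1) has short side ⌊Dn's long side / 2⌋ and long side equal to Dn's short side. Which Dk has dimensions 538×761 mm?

D0: 1076 × 1522 mm
D1: 761 × 1076 mm
D2: 538 × 761 mm
D3: 380 × 538 mm
→ matches D2.

D2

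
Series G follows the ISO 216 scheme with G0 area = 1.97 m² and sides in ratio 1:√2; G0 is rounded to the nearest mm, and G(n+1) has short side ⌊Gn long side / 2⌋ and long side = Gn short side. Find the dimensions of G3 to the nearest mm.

417 × 590 mm

Let G0's short side be w mm. w · w√2 = 1.97 m² = 1,970,000 mm², so w ≈ 1180.3 mm and w√2 ≈ 1669.1 mm → G0 = 1180 × 1669 mm.
G1: ⌊1669/2⌋ × 1180 = 834 × 1180 mm
G2: ⌊1180/2⌋ × 834 = 590 × 834 mm
G3: ⌊834/2⌋ × 590 = 417 × 590 mm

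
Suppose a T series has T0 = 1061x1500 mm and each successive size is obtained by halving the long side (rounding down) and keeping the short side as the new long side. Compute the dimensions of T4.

265 × 375 mm

T1: ⌊1500/2⌋ × 1061 = 750 × 1061 mm
T2: ⌊1061/2⌋ × 750 = 530 × 750 mm
T3: ⌊750/2⌋ × 530 = 375 × 530 mm
T4: ⌊530/2⌋ × 375 = 265 × 375 mm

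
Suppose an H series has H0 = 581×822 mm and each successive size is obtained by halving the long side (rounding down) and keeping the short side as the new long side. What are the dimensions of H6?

72 × 102 mm

H1 = 411 × 581 mm (from H0 by 1 halving).
H2: ⌊581/2⌋ × 411 = 290 × 411 mm
H3: ⌊411/2⌋ × 290 = 205 × 290 mm
H4: ⌊290/2⌋ × 205 = 145 × 205 mm
H5: ⌊205/2⌋ × 145 = 102 × 145 mm
H6: ⌊145/2⌋ × 102 = 72 × 102 mm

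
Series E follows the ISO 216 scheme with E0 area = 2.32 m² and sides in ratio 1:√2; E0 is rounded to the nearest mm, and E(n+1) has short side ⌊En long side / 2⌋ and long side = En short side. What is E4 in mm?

Let E0's short side be w mm. w · w√2 = 2.32 m² = 2,320,000 mm², so w ≈ 1280.8 mm and w√2 ≈ 1811.3 mm → E0 = 1281 × 1811 mm.
E1: ⌊1811/2⌋ × 1281 = 905 × 1281 mm
E2: ⌊1281/2⌋ × 905 = 640 × 905 mm
E3: ⌊905/2⌋ × 640 = 452 × 640 mm
E4: ⌊640/2⌋ × 452 = 320 × 452 mm

320 × 452 mm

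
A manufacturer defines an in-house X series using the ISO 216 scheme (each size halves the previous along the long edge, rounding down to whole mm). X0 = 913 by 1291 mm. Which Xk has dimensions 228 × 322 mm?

X4

X0: 913 × 1291 mm
X1: 645 × 913 mm
X2: 456 × 645 mm
X3: 322 × 456 mm
X4: 228 × 322 mm
X5: 161 × 228 mm
→ matches X4.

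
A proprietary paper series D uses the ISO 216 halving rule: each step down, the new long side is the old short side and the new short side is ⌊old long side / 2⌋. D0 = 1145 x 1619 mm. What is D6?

D1 = 809 × 1145 mm (from D0 by 1 halving).
D2: ⌊1145/2⌋ × 809 = 572 × 809 mm
D3: ⌊809/2⌋ × 572 = 404 × 572 mm
D4: ⌊572/2⌋ × 404 = 286 × 404 mm
D5: ⌊404/2⌋ × 286 = 202 × 286 mm
D6: ⌊286/2⌋ × 202 = 143 × 202 mm

143 × 202 mm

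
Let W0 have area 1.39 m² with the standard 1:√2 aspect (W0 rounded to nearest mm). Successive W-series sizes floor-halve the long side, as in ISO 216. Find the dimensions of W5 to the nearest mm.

175 × 247 mm

Let W0's short side be w mm. w · w√2 = 1.39 m² = 1,390,000 mm², so w ≈ 991.4 mm and w√2 ≈ 1402.1 mm → W0 = 991 × 1402 mm.
W1: ⌊1402/2⌋ × 991 = 701 × 991 mm
W2: ⌊991/2⌋ × 701 = 495 × 701 mm
W3: ⌊701/2⌋ × 495 = 350 × 495 mm
W4: ⌊495/2⌋ × 350 = 247 × 350 mm
W5: ⌊350/2⌋ × 247 = 175 × 247 mm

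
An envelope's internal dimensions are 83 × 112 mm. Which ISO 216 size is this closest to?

Aspect ratio 112/83 ≈ 1.349 (ISO target is √2 ≈ 1.414).
In the C-series (envelope sizes, between A and B): C7 = 81 × 114 mm.
Off by 4 mm total — nearest standard size.

C7 (81 × 114 mm)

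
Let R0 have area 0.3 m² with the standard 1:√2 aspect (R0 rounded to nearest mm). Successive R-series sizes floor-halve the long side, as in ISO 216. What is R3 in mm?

Let R0's short side be w mm. w · w√2 = 0.3 m² = 300,000 mm², so w ≈ 460.6 mm and w√2 ≈ 651.4 mm → R0 = 461 × 651 mm.
R1: ⌊651/2⌋ × 461 = 325 × 461 mm
R2: ⌊461/2⌋ × 325 = 230 × 325 mm
R3: ⌊325/2⌋ × 230 = 162 × 230 mm

162 × 230 mm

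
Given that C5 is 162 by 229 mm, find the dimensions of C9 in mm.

C6: ⌊229/2⌋ × 162 = 114 × 162 mm
C7: ⌊162/2⌋ × 114 = 81 × 114 mm
C8: ⌊114/2⌋ × 81 = 57 × 81 mm
C9: ⌊81/2⌋ × 57 = 40 × 57 mm

40 × 57 mm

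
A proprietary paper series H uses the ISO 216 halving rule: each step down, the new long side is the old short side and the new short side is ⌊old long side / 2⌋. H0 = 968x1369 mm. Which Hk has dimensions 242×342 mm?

H0: 968 × 1369 mm
H1: 684 × 968 mm
H2: 484 × 684 mm
H3: 342 × 484 mm
H4: 242 × 342 mm
H5: 171 × 242 mm
→ matches H4.

H4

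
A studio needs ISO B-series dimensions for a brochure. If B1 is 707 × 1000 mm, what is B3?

B2: ⌊1000/2⌋ × 707 = 500 × 707 mm
B3: ⌊707/2⌋ × 500 = 353 × 500 mm

353 × 500 mm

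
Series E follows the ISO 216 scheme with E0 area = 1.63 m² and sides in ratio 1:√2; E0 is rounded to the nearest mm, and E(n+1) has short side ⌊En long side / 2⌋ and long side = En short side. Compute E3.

Let E0's short side be w mm. w · w√2 = 1.63 m² = 1,630,000 mm², so w ≈ 1073.6 mm and w√2 ≈ 1518.3 mm → E0 = 1074 × 1518 mm.
E1: ⌊1518/2⌋ × 1074 = 759 × 1074 mm
E2: ⌊1074/2⌋ × 759 = 537 × 759 mm
E3: ⌊759/2⌋ × 537 = 379 × 537 mm

379 × 537 mm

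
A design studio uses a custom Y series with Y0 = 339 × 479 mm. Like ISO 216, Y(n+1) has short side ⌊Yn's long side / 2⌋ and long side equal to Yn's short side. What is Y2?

Y1: ⌊479/2⌋ × 339 = 239 × 339 mm
Y2: ⌊339/2⌋ × 239 = 169 × 239 mm

169 × 239 mm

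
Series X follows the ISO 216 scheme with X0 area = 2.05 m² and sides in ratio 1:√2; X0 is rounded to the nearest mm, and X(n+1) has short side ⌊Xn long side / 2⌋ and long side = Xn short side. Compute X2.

602 × 851 mm

Let X0's short side be w mm. w · w√2 = 2.05 m² = 2,050,000 mm², so w ≈ 1204.0 mm and w√2 ≈ 1702.7 mm → X0 = 1204 × 1703 mm.
X1: ⌊1703/2⌋ × 1204 = 851 × 1204 mm
X2: ⌊1204/2⌋ × 851 = 602 × 851 mm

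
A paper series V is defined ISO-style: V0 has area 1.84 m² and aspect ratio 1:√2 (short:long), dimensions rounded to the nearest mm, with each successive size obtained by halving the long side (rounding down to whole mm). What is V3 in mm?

403 × 570 mm

Let V0's short side be w mm. w · w√2 = 1.84 m² = 1,840,000 mm², so w ≈ 1140.6 mm and w√2 ≈ 1613.1 mm → V0 = 1141 × 1613 mm.
V1: ⌊1613/2⌋ × 1141 = 806 × 1141 mm
V2: ⌊1141/2⌋ × 806 = 570 × 806 mm
V3: ⌊806/2⌋ × 570 = 403 × 570 mm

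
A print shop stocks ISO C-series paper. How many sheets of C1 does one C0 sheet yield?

2

C0 = 917 × 1297 mm; C1 = 648 × 917 mm.
Each halving step doubles the count; 1 step from C0 to C1.
2^1 = 2.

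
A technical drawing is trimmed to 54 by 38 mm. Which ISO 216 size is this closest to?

Aspect ratio 54/38 ≈ 1.421 — close to the ISO √2 ≈ 1.414.
In the A-series (A0 area = 1 m²): A9 = 37 × 52 mm.
Off by 3 mm total — nearest standard size.

A9 (37 × 52 mm)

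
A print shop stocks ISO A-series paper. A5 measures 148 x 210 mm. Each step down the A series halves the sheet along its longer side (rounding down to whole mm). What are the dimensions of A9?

A6: ⌊210/2⌋ × 148 = 105 × 148 mm
A7: ⌊148/2⌋ × 105 = 74 × 105 mm
A8: ⌊105/2⌋ × 74 = 52 × 74 mm
A9: ⌊74/2⌋ × 52 = 37 × 52 mm

37 × 52 mm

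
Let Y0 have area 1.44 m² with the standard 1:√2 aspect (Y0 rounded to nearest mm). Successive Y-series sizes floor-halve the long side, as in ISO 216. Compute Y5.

Let Y0's short side be w mm. w · w√2 = 1.44 m² = 1,440,000 mm², so w ≈ 1009.1 mm and w√2 ≈ 1427.0 mm → Y0 = 1009 × 1427 mm.
Y1: ⌊1427/2⌋ × 1009 = 713 × 1009 mm
Y2: ⌊1009/2⌋ × 713 = 504 × 713 mm
Y3: ⌊713/2⌋ × 504 = 356 × 504 mm
Y4: ⌊504/2⌋ × 356 = 252 × 356 mm
Y5: ⌊356/2⌋ × 252 = 178 × 252 mm

178 × 252 mm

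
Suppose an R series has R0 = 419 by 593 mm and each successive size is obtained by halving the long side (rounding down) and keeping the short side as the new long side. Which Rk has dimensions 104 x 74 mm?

R0: 419 × 593 mm
R1: 296 × 419 mm
R2: 209 × 296 mm
R3: 148 × 209 mm
R4: 104 × 148 mm
R5: 74 × 104 mm
R6: 52 × 74 mm
→ matches R5.

R5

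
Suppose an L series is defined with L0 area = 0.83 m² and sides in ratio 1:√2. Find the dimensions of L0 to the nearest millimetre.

Let the short side be w mm. Then w · w√2 = 0.83 m² = 830,000 mm².
w² = 830,000/√2, so w ≈ 766.1 mm; long side = w√2 ≈ 1083.4 mm.

766 × 1083 mm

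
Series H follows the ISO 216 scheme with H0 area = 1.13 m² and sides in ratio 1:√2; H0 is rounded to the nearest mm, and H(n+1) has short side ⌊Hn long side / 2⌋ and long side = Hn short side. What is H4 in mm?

Let H0's short side be w mm. w · w√2 = 1.13 m² = 1,130,000 mm², so w ≈ 893.9 mm and w√2 ≈ 1264.1 mm → H0 = 894 × 1264 mm.
H1: ⌊1264/2⌋ × 894 = 632 × 894 mm
H2: ⌊894/2⌋ × 632 = 447 × 632 mm
H3: ⌊632/2⌋ × 447 = 316 × 447 mm
H4: ⌊447/2⌋ × 316 = 223 × 316 mm

223 × 316 mm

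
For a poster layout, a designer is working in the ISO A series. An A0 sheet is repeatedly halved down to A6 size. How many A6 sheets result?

64

A0 = 841 × 1189 mm; A6 = 105 × 148 mm.
Each halving step doubles the count; 6 steps from A0 to A6.
2^6 = 64.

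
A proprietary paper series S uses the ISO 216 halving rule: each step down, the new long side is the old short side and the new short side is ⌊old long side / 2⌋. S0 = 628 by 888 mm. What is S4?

S1: ⌊888/2⌋ × 628 = 444 × 628 mm
S2: ⌊628/2⌋ × 444 = 314 × 444 mm
S3: ⌊444/2⌋ × 314 = 222 × 314 mm
S4: ⌊314/2⌋ × 222 = 157 × 222 mm

157 × 222 mm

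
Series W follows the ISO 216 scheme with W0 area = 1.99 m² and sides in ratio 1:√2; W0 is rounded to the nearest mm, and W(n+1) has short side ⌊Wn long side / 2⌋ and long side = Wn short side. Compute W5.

209 × 296 mm

Let W0's short side be w mm. w · w√2 = 1.99 m² = 1,990,000 mm², so w ≈ 1186.2 mm and w√2 ≈ 1677.6 mm → W0 = 1186 × 1678 mm.
W1: ⌊1678/2⌋ × 1186 = 839 × 1186 mm
W2: ⌊1186/2⌋ × 839 = 593 × 839 mm
W3: ⌊839/2⌋ × 593 = 419 × 593 mm
W4: ⌊593/2⌋ × 419 = 296 × 419 mm
W5: ⌊419/2⌋ × 296 = 209 × 296 mm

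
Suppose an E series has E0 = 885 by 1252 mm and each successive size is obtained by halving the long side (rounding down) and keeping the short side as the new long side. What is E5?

E1: ⌊1252/2⌋ × 885 = 626 × 885 mm
E2: ⌊885/2⌋ × 626 = 442 × 626 mm
E3: ⌊626/2⌋ × 442 = 313 × 442 mm
E4: ⌊442/2⌋ × 313 = 221 × 313 mm
E5: ⌊313/2⌋ × 221 = 156 × 221 mm

156 × 221 mm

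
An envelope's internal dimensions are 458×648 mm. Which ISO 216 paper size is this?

Aspect ratio 648/458 ≈ 1.415 — close to the ISO √2 ≈ 1.414.
In the C-series (envelope sizes, between A and B): C2 = 458 × 648 mm.

C2 (458 × 648 mm)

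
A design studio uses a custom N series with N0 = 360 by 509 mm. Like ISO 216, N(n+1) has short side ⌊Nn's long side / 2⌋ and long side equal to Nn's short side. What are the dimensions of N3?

N1: ⌊509/2⌋ × 360 = 254 × 360 mm
N2: ⌊360/2⌋ × 254 = 180 × 254 mm
N3: ⌊254/2⌋ × 180 = 127 × 180 mm

127 × 180 mm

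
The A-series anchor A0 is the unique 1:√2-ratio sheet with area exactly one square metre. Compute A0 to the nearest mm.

841 × 1189 mm

Let the short side be w mm. Then the long side is w√2 and w · w√2 = 10⁶ mm².
w² = 10⁶/√2, so w = 1000 / 2^(1/4) ≈ 840.9 mm; long side = 1000 · 2^(1/4) ≈ 1189.2 mm.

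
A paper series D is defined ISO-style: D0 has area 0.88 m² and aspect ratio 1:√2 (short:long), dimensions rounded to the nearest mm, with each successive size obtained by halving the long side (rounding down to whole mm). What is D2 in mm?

394 × 558 mm

Let D0's short side be w mm. w · w√2 = 0.88 m² = 880,000 mm², so w ≈ 788.8 mm and w√2 ≈ 1115.6 mm → D0 = 789 × 1116 mm.
D1: ⌊1116/2⌋ × 789 = 558 × 789 mm
D2: ⌊789/2⌋ × 558 = 394 × 558 mm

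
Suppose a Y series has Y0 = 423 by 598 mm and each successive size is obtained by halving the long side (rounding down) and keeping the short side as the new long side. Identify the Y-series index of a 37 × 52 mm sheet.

Y0: 423 × 598 mm
Y1: 299 × 423 mm
Y2: 211 × 299 mm
Y3: 149 × 211 mm
Y4: 105 × 149 mm
Y5: 74 × 105 mm
Y6: 52 × 74 mm
Y7: 37 × 52 mm
Y8: 26 × 37 mm
→ matches Y7.

Y7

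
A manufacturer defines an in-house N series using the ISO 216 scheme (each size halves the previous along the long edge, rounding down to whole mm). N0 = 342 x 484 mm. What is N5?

60 × 85 mm

N1: ⌊484/2⌋ × 342 = 242 × 342 mm
N2: ⌊342/2⌋ × 242 = 171 × 242 mm
N3: ⌊242/2⌋ × 171 = 121 × 171 mm
N4: ⌊171/2⌋ × 121 = 85 × 121 mm
N5: ⌊121/2⌋ × 85 = 60 × 85 mm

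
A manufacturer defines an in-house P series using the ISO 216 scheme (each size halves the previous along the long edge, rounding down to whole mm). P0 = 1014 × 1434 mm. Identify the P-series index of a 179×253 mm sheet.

P0: 1014 × 1434 mm
P1: 717 × 1014 mm
P2: 507 × 717 mm
P3: 358 × 507 mm
P4: 253 × 358 mm
P5: 179 × 253 mm
P6: 126 × 179 mm
→ matches P5.

P5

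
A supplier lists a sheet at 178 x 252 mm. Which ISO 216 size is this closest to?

Aspect ratio 252/178 ≈ 1.416 — close to the ISO √2 ≈ 1.414.
In the B-series (B0 = 1000 × 1414 mm): B5 = 176 × 250 mm.
Off by 4 mm total — nearest standard size.

B5 (176 × 250 mm)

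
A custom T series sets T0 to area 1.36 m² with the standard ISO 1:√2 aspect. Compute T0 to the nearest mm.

981 × 1387 mm

Let the short side be w mm. Then w · w√2 = 1.36 m² = 1,360,000 mm².
w² = 1,360,000/√2, so w ≈ 980.6 mm; long side = w√2 ≈ 1386.8 mm.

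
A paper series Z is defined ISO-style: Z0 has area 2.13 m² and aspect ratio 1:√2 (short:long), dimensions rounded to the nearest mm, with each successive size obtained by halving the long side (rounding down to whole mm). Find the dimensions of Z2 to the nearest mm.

613 × 868 mm

Let Z0's short side be w mm. w · w√2 = 2.13 m² = 2,130,000 mm², so w ≈ 1227.2 mm and w√2 ≈ 1735.6 mm → Z0 = 1227 × 1736 mm.
Z1: ⌊1736/2⌋ × 1227 = 868 × 1227 mm
Z2: ⌊1227/2⌋ × 868 = 613 × 868 mm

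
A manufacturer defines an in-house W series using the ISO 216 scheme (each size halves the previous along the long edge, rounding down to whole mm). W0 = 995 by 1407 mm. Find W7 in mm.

87 × 124 mm

W1 = 703 × 995 mm (from W0 by 1 halving).
W2: ⌊995/2⌋ × 703 = 497 × 703 mm
W3: ⌊703/2⌋ × 497 = 351 × 497 mm
W4: ⌊497/2⌋ × 351 = 248 × 351 mm
W5: ⌊351/2⌋ × 248 = 175 × 248 mm
W6: ⌊248/2⌋ × 175 = 124 × 175 mm
W7: ⌊175/2⌋ × 124 = 87 × 124 mm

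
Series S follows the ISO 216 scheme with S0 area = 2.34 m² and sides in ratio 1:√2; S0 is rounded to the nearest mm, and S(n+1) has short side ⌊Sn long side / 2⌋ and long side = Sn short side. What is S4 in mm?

321 × 454 mm

Let S0's short side be w mm. w · w√2 = 2.34 m² = 2,340,000 mm², so w ≈ 1286.3 mm and w√2 ≈ 1819.1 mm → S0 = 1286 × 1819 mm.
S1: ⌊1819/2⌋ × 1286 = 909 × 1286 mm
S2: ⌊1286/2⌋ × 909 = 643 × 909 mm
S3: ⌊909/2⌋ × 643 = 454 × 643 mm
S4: ⌊643/2⌋ × 454 = 321 × 454 mm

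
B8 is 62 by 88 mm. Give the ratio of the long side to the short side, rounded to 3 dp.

1.419

88 / 62 = 1.419
ISO 216 targets √2 ≈ 1.414; the +0.005 deviation is from mm rounding.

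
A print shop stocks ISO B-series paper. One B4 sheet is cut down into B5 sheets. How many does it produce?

2

Each ISO step halves the sheet: 1 × B4 → 2 × B5
From B4 to B5 is 1 halving step: 2^1 = 2.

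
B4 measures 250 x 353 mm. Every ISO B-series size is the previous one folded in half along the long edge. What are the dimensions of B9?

44 × 62 mm

B5: ⌊353/2⌋ × 250 = 176 × 250 mm
B6: ⌊250/2⌋ × 176 = 125 × 176 mm
B7: ⌊176/2⌋ × 125 = 88 × 125 mm
B8: ⌊125/2⌋ × 88 = 62 × 88 mm
B9: ⌊88/2⌋ × 62 = 44 × 62 mm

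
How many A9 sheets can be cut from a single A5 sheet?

Each ISO step halves the sheet: 1 × A5 → 2 × A6 → 4 × A7 → 8 × A8 → …
From A5 to A9 is 4 halving steps: 2^4 = 16.

16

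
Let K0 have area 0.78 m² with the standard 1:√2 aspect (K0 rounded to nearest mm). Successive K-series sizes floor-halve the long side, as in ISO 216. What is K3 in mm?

262 × 371 mm

Let K0's short side be w mm. w · w√2 = 0.78 m² = 780,000 mm², so w ≈ 742.7 mm and w√2 ≈ 1050.3 mm → K0 = 743 × 1050 mm.
K1: ⌊1050/2⌋ × 743 = 525 × 743 mm
K2: ⌊743/2⌋ × 525 = 371 × 525 mm
K3: ⌊525/2⌋ × 371 = 262 × 371 mm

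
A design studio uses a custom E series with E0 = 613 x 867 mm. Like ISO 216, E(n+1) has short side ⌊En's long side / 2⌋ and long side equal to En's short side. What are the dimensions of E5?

108 × 153 mm

E1 = 433 × 613 mm (from E0 by 1 halving).
E2: ⌊613/2⌋ × 433 = 306 × 433 mm
E3: ⌊433/2⌋ × 306 = 216 × 306 mm
E4: ⌊306/2⌋ × 216 = 153 × 216 mm
E5: ⌊216/2⌋ × 153 = 108 × 153 mm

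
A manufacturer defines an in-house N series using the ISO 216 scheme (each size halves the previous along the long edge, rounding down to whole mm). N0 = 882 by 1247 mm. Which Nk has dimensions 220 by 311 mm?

N4

N0: 882 × 1247 mm
N1: 623 × 882 mm
N2: 441 × 623 mm
N3: 311 × 441 mm
N4: 220 × 311 mm
N5: 155 × 220 mm
→ matches N4.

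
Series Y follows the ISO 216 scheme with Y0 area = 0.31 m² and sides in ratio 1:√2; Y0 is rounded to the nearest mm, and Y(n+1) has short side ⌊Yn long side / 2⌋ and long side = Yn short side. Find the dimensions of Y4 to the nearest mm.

117 × 165 mm

Let Y0's short side be w mm. w · w√2 = 0.31 m² = 310,000 mm², so w ≈ 468.2 mm and w√2 ≈ 662.1 mm → Y0 = 468 × 662 mm.
Y1: ⌊662/2⌋ × 468 = 331 × 468 mm
Y2: ⌊468/2⌋ × 331 = 234 × 331 mm
Y3: ⌊331/2⌋ × 234 = 165 × 234 mm
Y4: ⌊234/2⌋ × 165 = 117 × 165 mm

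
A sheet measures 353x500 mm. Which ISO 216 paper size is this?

Aspect ratio 500/353 ≈ 1.416 — close to the ISO √2 ≈ 1.414.
In the B-series (B0 = 1000 × 1414 mm): B3 = 353 × 500 mm.

B3 (353 × 500 mm)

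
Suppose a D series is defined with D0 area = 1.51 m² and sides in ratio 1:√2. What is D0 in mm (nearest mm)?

Let the short side be w mm. Then w · w√2 = 1.51 m² = 1,510,000 mm².
w² = 1,510,000/√2, so w ≈ 1033.3 mm; long side = w√2 ≈ 1461.3 mm.

1033 × 1461 mm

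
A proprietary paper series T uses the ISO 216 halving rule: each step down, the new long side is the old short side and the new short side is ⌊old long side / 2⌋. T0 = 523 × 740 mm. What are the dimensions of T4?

T1 = 370 × 523 mm (from T0 by 1 halving).
T2: ⌊523/2⌋ × 370 = 261 × 370 mm
T3: ⌊370/2⌋ × 261 = 185 × 261 mm
T4: ⌊261/2⌋ × 185 = 130 × 185 mm

130 × 185 mm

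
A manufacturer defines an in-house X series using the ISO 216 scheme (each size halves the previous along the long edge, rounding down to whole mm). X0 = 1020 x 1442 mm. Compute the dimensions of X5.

180 × 255 mm

X1: ⌊1442/2⌋ × 1020 = 721 × 1020 mm
X2: ⌊1020/2⌋ × 721 = 510 × 721 mm
X3: ⌊721/2⌋ × 510 = 360 × 510 mm
X4: ⌊510/2⌋ × 360 = 255 × 360 mm
X5: ⌊360/2⌋ × 255 = 180 × 255 mm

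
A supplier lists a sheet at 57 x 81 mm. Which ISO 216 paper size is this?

Aspect ratio 81/57 ≈ 1.421 — close to the ISO √2 ≈ 1.414.
In the C-series (envelope sizes, between A and B): C8 = 57 × 81 mm.

C8 (57 × 81 mm)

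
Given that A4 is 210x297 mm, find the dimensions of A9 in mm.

A5: ⌊297/2⌋ × 210 = 148 × 210 mm
A6: ⌊210/2⌋ × 148 = 105 × 148 mm
A7: ⌊148/2⌋ × 105 = 74 × 105 mm
A8: ⌊105/2⌋ × 74 = 52 × 74 mm
A9: ⌊74/2⌋ × 52 = 37 × 52 mm

37 × 52 mm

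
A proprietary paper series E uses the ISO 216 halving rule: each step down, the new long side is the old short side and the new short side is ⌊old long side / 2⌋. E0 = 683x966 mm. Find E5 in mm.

E1: ⌊966/2⌋ × 683 = 483 × 683 mm
E2: ⌊683/2⌋ × 483 = 341 × 483 mm
E3: ⌊483/2⌋ × 341 = 241 × 341 mm
E4: ⌊341/2⌋ × 241 = 170 × 241 mm
E5: ⌊241/2⌋ × 170 = 120 × 170 mm

120 × 170 mm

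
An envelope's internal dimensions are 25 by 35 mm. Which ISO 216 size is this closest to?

A10 (26 × 37 mm)

Aspect ratio 35/25 ≈ 1.400 — close to the ISO √2 ≈ 1.414.
In the A-series (A0 area = 1 m²): A10 = 26 × 37 mm.
Off by 3 mm total — nearest standard size.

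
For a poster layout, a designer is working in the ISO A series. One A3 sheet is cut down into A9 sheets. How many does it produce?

A3 = 297 × 420 mm; A9 = 37 × 52 mm.
Each halving step doubles the count; 6 steps from A3 to A9.
2^6 = 64.

64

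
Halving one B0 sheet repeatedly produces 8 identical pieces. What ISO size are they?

8 = 2^3, so 3 halving steps.
B0 → B1 → … → B3 after 3 steps.

B3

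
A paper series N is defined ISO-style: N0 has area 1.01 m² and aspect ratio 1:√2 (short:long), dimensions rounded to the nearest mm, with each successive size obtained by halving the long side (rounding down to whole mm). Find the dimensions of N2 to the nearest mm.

422 × 597 mm

Let N0's short side be w mm. w · w√2 = 1.01 m² = 1,010,000 mm², so w ≈ 845.1 mm and w√2 ≈ 1195.1 mm → N0 = 845 × 1195 mm.
N1: ⌊1195/2⌋ × 845 = 597 × 845 mm
N2: ⌊845/2⌋ × 597 = 422 × 597 mm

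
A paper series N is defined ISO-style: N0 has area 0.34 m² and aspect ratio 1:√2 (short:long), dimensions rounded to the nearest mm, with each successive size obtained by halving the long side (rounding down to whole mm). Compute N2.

245 × 346 mm

Let N0's short side be w mm. w · w√2 = 0.34 m² = 340,000 mm², so w ≈ 490.3 mm and w√2 ≈ 693.4 mm → N0 = 490 × 693 mm.
N1: ⌊693/2⌋ × 490 = 346 × 490 mm
N2: ⌊490/2⌋ × 346 = 245 × 346 mm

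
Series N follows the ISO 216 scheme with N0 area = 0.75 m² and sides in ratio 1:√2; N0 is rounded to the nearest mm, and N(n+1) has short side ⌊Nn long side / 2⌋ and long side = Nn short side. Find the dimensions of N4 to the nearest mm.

Let N0's short side be w mm. w · w√2 = 0.75 m² = 750,000 mm², so w ≈ 728.2 mm and w√2 ≈ 1029.9 mm → N0 = 728 × 1030 mm.
N1: ⌊1030/2⌋ × 728 = 515 × 728 mm
N2: ⌊728/2⌋ × 515 = 364 × 515 mm
N3: ⌊515/2⌋ × 364 = 257 × 364 mm
N4: ⌊364/2⌋ × 257 = 182 × 257 mm

182 × 257 mm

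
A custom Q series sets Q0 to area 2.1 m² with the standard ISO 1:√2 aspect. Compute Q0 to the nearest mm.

Let the short side be w mm. Then w · w√2 = 2.1 m² = 2,100,000 mm².
w² = 2,100,000/√2, so w ≈ 1218.6 mm; long side = w√2 ≈ 1723.3 mm.

1219 × 1723 mm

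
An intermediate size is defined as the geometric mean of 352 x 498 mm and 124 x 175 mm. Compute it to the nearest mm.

209 × 295 mm

Short side: √(352 · 124) = √43648 ≈ 208.9 → 209 mm
Long side: √(498 · 175) = √87150 ≈ 295.2 → 295 mm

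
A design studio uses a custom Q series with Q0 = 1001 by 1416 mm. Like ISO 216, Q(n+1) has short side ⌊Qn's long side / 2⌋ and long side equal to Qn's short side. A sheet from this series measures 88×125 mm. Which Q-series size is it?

Q0: 1001 × 1416 mm
Q1: 708 × 1001 mm
Q2: 500 × 708 mm
Q3: 354 × 500 mm
Q4: 250 × 354 mm
Q5: 177 × 250 mm
Q6: 125 × 177 mm
Q7: 88 × 125 mm
Q8: 62 × 88 mm
→ matches Q7.

Q7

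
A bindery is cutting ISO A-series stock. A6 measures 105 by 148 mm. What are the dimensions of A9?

A7: ⌊148/2⌋ × 105 = 74 × 105 mm
A8: ⌊105/2⌋ × 74 = 52 × 74 mm
A9: ⌊74/2⌋ × 52 = 37 × 52 mm

37 × 52 mm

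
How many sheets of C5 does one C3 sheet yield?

Each ISO step halves the sheet: 1 × C3 → 2 × C4 → 4 × C5
From C3 to C5 is 2 halving steps: 2^2 = 4.

4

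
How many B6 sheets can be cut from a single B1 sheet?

B1 = 707 × 1000 mm; B6 = 125 × 176 mm.
Each halving step doubles the count; 5 steps from B1 to B6.
2^5 = 32.

32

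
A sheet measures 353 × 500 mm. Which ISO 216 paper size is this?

B3 (353 × 500 mm)

Aspect ratio 500/353 ≈ 1.416 — close to the ISO √2 ≈ 1.414.
In the B-series (B0 = 1000 × 1414 mm): B3 = 353 × 500 mm.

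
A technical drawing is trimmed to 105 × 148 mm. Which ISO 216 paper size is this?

A6 (105 × 148 mm)

Aspect ratio 148/105 ≈ 1.410 — close to the ISO √2 ≈ 1.414.
In the A-series (A0 area = 1 m²): A6 = 105 × 148 mm.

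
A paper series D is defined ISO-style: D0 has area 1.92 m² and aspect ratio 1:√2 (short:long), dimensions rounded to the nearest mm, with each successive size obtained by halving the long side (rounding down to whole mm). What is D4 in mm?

291 × 412 mm

Let D0's short side be w mm. w · w√2 = 1.92 m² = 1,920,000 mm², so w ≈ 1165.2 mm and w√2 ≈ 1647.8 mm → D0 = 1165 × 1648 mm.
D1: ⌊1648/2⌋ × 1165 = 824 × 1165 mm
D2: ⌊1165/2⌋ × 824 = 582 × 824 mm
D3: ⌊824/2⌋ × 582 = 412 × 582 mm
D4: ⌊582/2⌋ × 412 = 291 × 412 mm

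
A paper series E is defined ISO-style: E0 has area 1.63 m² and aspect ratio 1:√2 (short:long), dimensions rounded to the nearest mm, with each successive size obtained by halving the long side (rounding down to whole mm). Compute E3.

Let E0's short side be w mm. w · w√2 = 1.63 m² = 1,630,000 mm², so w ≈ 1073.6 mm and w√2 ≈ 1518.3 mm → E0 = 1074 × 1518 mm.
E1: ⌊1518/2⌋ × 1074 = 759 × 1074 mm
E2: ⌊1074/2⌋ × 759 = 537 × 759 mm
E3: ⌊759/2⌋ × 537 = 379 × 537 mm

379 × 537 mm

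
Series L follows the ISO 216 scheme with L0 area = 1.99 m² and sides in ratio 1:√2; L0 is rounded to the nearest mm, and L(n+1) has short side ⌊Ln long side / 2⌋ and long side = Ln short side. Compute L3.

Let L0's short side be w mm. w · w√2 = 1.99 m² = 1,990,000 mm², so w ≈ 1186.2 mm and w√2 ≈ 1677.6 mm → L0 = 1186 × 1678 mm.
L1: ⌊1678/2⌋ × 1186 = 839 × 1186 mm
L2: ⌊1186/2⌋ × 839 = 593 × 839 mm
L3: ⌊839/2⌋ × 593 = 419 × 593 mm

419 × 593 mm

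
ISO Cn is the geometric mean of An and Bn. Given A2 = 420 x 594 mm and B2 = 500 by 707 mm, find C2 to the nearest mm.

458 × 648 mm

Short side: √(420 · 500) = √210000 ≈ 458.3 → 458 mm
Long side: √(594 · 707) = √419958 ≈ 648.0 → 648 mm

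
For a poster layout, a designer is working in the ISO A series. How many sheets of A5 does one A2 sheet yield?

Each ISO step halves the sheet: 1 × A2 → 2 × A3 → 4 × A4 → 8 × A5
From A2 to A5 is 3 halving steps: 2^3 = 8.

8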